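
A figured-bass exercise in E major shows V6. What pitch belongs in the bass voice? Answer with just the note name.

V in E major has root B; the chord is B-D#-F#.
The figure 6 means first inversion — the third is in the bass.

D#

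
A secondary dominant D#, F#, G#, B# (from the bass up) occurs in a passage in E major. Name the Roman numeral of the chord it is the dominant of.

vi

The chord is a dominant seventh chord on G#.
A dominant resolves down a perfect fifth: G# → C#. In E major, C# is scale degree 6, i.e. vi.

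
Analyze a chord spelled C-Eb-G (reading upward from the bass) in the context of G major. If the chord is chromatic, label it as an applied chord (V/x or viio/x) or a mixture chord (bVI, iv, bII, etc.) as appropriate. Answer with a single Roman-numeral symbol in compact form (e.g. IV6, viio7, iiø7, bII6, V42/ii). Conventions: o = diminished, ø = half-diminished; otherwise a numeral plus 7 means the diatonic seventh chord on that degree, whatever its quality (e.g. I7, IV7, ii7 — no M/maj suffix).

iv

Stacked in thirds the chord is C-Eb-G: a minor triad on C.
C is the fourth degree of G major. This is the minor subdominant, borrowed from the parallel minor.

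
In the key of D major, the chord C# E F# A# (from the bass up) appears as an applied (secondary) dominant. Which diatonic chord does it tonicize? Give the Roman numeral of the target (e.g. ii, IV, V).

vi

The chord is a dominant seventh chord on F#.
A dominant resolves down a perfect fifth: F# → B. In D major, B is scale degree 6, i.e. vi.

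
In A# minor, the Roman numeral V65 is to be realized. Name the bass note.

V in A# minor has root E#; the chord is E#-G##-B#-D#.
The figure 65 means first inversion — the third is in the bass.

G##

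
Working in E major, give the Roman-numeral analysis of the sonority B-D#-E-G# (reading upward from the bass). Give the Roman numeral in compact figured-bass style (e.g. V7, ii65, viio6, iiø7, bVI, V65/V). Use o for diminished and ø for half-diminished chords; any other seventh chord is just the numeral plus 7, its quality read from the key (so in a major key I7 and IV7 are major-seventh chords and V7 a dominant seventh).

I43

The pitches E-G#-B-D# form a major seventh chord rooted on E.
In E major, E is the tonic; the diatonic major seventh chord there is I7.
With B in the bass the chord is in second inversion, so the figured bass is 43.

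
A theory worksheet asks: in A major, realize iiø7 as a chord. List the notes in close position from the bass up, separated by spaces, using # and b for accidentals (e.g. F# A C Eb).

B D F A

Scale degree 2 in A major is B; here the chord built on it is altered to a half-diminished seventh chord. iiø7 is the half-diminished supertonic seventh, borrowed from the parallel minor.
So the chord is B-D-F-A, a half-diminished seventh chord.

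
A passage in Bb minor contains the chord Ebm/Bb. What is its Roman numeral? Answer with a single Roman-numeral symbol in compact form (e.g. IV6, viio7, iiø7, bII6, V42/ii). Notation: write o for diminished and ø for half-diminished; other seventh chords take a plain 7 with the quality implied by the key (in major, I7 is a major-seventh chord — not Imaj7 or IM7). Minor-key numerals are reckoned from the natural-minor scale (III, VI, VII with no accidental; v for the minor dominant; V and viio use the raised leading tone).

The pitches Eb-Gb-Bb form a minor triad rooted on Eb.
Eb is scale degree 4 in Bb minor, and a minor triad on that degree is written iv.
With Bb in the bass the chord is in second inversion, so the figured bass is 64.

iv64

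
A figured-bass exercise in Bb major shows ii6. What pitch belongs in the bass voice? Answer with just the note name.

Eb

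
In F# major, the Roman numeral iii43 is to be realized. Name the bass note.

E#

iii in F# major has root A#; the chord is A#-C#-E#-G#.
The figure 43 means second inversion — the fifth is in the bass.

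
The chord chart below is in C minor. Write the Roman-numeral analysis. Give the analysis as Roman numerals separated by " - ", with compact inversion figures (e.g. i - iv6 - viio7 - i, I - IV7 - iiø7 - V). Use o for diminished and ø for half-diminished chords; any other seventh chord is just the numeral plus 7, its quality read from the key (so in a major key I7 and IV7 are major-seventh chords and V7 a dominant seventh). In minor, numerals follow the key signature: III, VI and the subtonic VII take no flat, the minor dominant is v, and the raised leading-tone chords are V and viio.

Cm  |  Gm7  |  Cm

Cm: minor triad on C = scale degree 1 → i.
Gm7: minor seventh chord on G = scale degree 5 → v7.
Cm has root C, degree 1 in C minor, so i.

i - v7 - i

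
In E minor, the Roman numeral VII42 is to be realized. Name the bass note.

VII in E minor has root D; the chord is D-F#-A-C.
The figure 42 means third inversion — the seventh is in the bass.

C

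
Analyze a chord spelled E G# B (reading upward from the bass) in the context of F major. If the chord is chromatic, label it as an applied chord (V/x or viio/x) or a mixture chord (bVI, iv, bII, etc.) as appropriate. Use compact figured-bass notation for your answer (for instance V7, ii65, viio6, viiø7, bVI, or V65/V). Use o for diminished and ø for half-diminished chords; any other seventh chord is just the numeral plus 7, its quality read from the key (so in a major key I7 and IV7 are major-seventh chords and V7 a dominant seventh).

V/iii

The pitches E-G#-B form a major triad rooted on E.
E is not a diatonic chord root with this quality in F major, but it lies a perfect fifth above A (iii), so the chord functions as an applied dominant of iii.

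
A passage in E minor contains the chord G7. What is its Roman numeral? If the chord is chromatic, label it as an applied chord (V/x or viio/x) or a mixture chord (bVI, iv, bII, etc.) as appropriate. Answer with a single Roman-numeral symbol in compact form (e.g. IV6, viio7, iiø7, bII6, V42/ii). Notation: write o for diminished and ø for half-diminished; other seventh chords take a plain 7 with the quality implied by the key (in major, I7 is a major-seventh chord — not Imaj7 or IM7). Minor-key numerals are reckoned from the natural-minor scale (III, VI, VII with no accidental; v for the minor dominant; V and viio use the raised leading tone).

Stacked in thirds the chord is G-B-D-F: a dominant seventh chord on G.
G is not a diatonic chord root with this quality in E minor, but it lies a perfect fifth above C (VI), so the chord functions as an applied dominant of VI.

V7/VI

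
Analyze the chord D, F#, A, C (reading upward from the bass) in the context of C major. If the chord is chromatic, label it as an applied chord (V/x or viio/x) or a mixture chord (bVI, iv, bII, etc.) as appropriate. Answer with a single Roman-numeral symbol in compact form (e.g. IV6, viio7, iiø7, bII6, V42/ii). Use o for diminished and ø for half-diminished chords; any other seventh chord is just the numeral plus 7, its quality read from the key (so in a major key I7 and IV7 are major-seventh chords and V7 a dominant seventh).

V7/V

Stacked in thirds the chord is D-F#-A-C: a dominant seventh chord on D.
D is not a diatonic chord root with this quality in C major, but it lies a perfect fifth above G (V), so the chord functions as an applied dominant of V.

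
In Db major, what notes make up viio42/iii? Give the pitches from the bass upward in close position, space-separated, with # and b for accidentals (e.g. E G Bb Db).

The slash marks an applied leading-tone chord: viio of iii. In Db major, iii is F, so the leading tone to it is E, a half step below.
Building a fully diminished seventh chord on E gives E-G-Bb-Db.
The figured bass 42 indicates third inversion, placing the seventh (Db) in the bass: Db-E-G-Bb.

Db E G Bb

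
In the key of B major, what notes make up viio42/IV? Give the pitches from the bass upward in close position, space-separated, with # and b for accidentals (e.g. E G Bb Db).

viio42/IV is a secondary leading-tone chord. The target IV is E in B major; the applied chord is rooted a semitone below, on D#.
Building a fully diminished seventh chord on D# gives D#-F#-A-C.
The figured bass 42 indicates third inversion, placing the seventh (C) in the bass: C-D#-F#-A.

C D# F# A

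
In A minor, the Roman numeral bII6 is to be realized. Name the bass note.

bII in A minor has root Bb; the chord is Bb-D-F.
The figure 6 means first inversion — the third is in the bass.

D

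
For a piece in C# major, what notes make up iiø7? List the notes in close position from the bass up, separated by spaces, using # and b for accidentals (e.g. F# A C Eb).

Scale degree 2 in C# major is D#; here the chord built on it is altered to a half-diminished seventh chord. iiø7 is the half-diminished supertonic seventh, borrowed from the parallel minor.
So the chord is D#-F#-A-C#.

D# F# A C#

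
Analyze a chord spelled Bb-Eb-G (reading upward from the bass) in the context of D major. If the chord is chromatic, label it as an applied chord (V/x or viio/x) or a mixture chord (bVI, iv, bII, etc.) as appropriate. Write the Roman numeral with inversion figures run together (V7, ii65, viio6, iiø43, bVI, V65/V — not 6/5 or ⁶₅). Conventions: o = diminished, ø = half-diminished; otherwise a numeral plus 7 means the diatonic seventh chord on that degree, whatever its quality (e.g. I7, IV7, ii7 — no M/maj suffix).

bII64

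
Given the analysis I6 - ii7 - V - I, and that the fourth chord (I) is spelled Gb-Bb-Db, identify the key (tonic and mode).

Gb major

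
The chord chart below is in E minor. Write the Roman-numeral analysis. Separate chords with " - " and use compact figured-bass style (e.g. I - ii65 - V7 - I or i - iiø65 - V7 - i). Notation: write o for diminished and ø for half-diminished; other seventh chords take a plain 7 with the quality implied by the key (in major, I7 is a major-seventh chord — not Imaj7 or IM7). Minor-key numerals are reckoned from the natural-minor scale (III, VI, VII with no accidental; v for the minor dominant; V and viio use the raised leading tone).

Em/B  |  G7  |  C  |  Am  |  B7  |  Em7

i64 - V7/VI - VI - iv - V7 - i7

Em/B: root E is the tonic; minor triad there is i64.
G7 is the secondary dominant of VI (dominant seventh chord on G): V7/VI.
C has root C, degree 6 in E minor, so VI.
Am has root A, degree 4 in E minor, so iv.
B7: root B is the dominant; dominant seventh chord there is V7.
Em7: root E is the tonic; minor seventh chord there is i7.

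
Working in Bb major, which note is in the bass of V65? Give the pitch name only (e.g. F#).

V in Bb major has root F; the chord is F-A-C-Eb.
The figure 65 means first inversion — the third is in the bass.

A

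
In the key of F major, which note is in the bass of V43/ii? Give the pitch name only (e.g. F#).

The applied chord V43/ii is rooted on D: D-F#-A-C.
The figure 43 means second inversion — the fifth is in the bass.

A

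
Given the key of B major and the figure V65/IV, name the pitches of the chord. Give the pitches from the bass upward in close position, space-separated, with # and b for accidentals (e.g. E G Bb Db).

D# F# A B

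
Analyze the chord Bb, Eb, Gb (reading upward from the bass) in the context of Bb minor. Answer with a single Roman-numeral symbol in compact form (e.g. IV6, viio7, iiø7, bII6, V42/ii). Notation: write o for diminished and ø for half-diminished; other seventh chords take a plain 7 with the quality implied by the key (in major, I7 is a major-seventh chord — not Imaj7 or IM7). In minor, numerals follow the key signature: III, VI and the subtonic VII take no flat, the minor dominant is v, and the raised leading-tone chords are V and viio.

iv64

The pitches Eb-Gb-Bb form a minor triad rooted on Eb.
Eb is scale degree 4 in Bb minor, and a minor triad on that degree is written iv.
With Bb in the bass the chord is in second inversion, so the figured bass is 64.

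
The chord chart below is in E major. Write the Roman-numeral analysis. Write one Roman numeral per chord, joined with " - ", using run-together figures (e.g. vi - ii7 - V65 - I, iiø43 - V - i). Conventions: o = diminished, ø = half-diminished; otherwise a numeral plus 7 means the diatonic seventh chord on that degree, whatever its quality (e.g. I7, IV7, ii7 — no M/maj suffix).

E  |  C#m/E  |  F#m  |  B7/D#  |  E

E has root E, degree 1 in E major, so I.
C#m/E has root C#, degree 6 in E major, so vi6.
F#m: minor triad on F# = scale degree 2 → ii.
B7/D#: root B is the dominant; dominant seventh chord there is V65.
E: major triad on E = scale degree 1 → I.

I - vi6 - ii - V65 - I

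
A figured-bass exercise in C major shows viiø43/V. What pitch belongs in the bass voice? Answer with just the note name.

C

The applied chord viiø43/V is rooted on F#: F#-A-C-E.
The figure 43 means second inversion — the fifth is in the bass.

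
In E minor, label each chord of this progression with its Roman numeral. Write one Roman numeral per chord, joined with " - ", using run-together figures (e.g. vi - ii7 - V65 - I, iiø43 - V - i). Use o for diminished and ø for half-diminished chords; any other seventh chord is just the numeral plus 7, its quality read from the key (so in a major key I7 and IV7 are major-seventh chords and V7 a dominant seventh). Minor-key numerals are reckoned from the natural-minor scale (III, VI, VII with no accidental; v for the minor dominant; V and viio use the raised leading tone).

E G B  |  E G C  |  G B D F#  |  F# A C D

i - VI6 - III7 - VII65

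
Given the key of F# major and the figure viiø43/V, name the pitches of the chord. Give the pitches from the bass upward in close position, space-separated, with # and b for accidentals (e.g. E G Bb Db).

F# A# B# D#

The slash marks an applied leading-tone chord: viio of V. In F# major, V is C#, so the leading tone to it is B#, a half step below.
Building a half-diminished seventh chord on B# gives B#-D#-F#-A#.
The figured bass 43 indicates second inversion, placing the fifth (F#) in the bass: F#-A#-B#-D#.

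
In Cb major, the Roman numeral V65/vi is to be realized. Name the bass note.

G

The applied chord V65/vi is rooted on Eb: Eb-G-Bb-Db.
The figure 65 means first inversion — the third is in the bass.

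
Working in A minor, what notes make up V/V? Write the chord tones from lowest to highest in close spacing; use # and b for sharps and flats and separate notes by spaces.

B D# F#

The slash means an applied dominant: we want the dominant of V. In A minor, V is E major, and its dominant is built on B.
Building a major triad on B gives B-D#-F#.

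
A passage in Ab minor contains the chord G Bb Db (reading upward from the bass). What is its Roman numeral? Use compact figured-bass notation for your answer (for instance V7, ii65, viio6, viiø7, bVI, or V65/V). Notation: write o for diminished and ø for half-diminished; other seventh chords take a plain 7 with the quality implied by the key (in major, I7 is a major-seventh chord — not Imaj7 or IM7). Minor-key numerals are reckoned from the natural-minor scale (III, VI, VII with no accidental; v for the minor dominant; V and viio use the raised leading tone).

viio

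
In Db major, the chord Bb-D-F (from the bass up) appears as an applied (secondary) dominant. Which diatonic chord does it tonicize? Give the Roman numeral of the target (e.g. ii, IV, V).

ii

The chord is a major triad on Bb.
A dominant resolves down a perfect fifth: Bb → Eb. In Db major, Eb is scale degree 2, i.e. ii.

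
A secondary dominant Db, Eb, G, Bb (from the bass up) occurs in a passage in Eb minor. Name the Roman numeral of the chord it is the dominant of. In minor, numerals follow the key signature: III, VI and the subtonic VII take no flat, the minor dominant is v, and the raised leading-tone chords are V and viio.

The chord is a dominant seventh chord on Eb.
A dominant resolves down a perfect fifth: Eb → Ab. In Eb minor, Ab is scale degree 4, i.e. iv.

iv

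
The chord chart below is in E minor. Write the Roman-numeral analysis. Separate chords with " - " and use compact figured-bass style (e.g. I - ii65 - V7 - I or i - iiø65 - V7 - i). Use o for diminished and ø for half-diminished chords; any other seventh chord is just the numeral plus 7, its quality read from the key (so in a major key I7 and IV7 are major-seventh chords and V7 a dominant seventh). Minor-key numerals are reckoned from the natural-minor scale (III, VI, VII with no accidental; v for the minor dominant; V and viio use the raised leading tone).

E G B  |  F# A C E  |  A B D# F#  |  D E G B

i - iiø7 - V42 - i42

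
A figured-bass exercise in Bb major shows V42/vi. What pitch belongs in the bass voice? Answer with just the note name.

The applied chord V42/vi is rooted on D: D-F#-A-C.
The figure 42 means third inversion — the seventh is in the bass.

C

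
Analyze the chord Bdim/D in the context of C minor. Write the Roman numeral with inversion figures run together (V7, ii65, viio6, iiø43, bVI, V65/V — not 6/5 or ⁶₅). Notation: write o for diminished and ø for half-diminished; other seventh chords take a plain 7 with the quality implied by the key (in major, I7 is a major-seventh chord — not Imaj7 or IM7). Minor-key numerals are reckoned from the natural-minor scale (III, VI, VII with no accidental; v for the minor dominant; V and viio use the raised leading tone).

viio6

Stacked in thirds the chord is B-D-F: a diminished triad on B.
In C minor, B is the leading tone; the diatonic diminished triad there is viio.
With D in the bass the chord is in first inversion, so the figured bass is 6.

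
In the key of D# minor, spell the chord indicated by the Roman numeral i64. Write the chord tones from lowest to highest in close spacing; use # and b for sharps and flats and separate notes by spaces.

A# D# F#

In D# minor, the tonic is D#, and the diatonic chord built there is a minor triad.
That chord is spelled D#-F#-A#.
With the 64 figure the chord is in second inversion; from the bass A# upward in close position it reads A#-D#-F#.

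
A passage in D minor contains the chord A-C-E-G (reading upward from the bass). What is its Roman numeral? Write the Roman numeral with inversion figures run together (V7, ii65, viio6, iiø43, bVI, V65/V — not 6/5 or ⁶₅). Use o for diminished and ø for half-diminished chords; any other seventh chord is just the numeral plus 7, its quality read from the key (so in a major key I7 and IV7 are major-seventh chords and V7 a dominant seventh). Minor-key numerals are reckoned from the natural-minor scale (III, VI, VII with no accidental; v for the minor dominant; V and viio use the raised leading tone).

Stacked in thirds the chord is A-C-E-G: a minor seventh chord on A.
A is scale degree 5 in D minor, and a minor seventh chord on that degree is written v7.

v7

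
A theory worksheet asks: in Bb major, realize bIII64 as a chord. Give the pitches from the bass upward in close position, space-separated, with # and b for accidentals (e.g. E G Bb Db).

Scale degree 3 in Bb major is D; lowering it a half step gives Db. bIII64 is a major triad on the lowered third degree, borrowed from the parallel minor.
So the chord is Db-F-Ab.
With the 64 figure the chord is in second inversion; from the bass Ab upward in close position it reads Ab-Db-F.

Ab Db F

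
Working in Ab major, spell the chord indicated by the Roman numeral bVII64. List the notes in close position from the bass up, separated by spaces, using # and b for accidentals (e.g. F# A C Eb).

Db Gb Bb

Scale degree 7 in Ab major is G; lowering it a half step gives Gb. bVII64 is a major triad on the lowered seventh degree (the subtonic), borrowed from the parallel minor.
So the chord is Gb-Bb-Db, a major triad.
The figured bass 64 indicates second inversion, placing the fifth (Db) in the bass: Db-Gb-Bb.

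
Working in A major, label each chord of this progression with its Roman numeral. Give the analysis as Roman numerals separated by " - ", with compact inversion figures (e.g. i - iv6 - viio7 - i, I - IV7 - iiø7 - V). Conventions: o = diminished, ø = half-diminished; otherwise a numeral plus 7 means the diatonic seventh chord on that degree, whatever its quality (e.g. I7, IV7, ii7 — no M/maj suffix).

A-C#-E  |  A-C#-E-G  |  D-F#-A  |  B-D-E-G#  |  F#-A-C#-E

A-C#-E: major triad on A = scale degree 1 → I.
A-C#-E-G: a dominant seventh chord on A, the applied dominant of IV → V7/IV.
D-F#-A has root D, degree 4 in A major, so IV.
B-D-E-G#: dominant seventh chord on E = scale degree 5 → V43.
F#-A-C#-E has root F#, degree 6 in A major, so vi7.

I - V7/IV - IV - V43 - vi7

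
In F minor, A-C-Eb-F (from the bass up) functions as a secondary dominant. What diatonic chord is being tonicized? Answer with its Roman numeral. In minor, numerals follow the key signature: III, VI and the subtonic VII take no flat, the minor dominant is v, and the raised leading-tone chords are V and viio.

The chord is a dominant seventh chord on F.
A dominant resolves down a perfect fifth: F → Bb. In F minor, Bb is scale degree 4, i.e. iv.

iv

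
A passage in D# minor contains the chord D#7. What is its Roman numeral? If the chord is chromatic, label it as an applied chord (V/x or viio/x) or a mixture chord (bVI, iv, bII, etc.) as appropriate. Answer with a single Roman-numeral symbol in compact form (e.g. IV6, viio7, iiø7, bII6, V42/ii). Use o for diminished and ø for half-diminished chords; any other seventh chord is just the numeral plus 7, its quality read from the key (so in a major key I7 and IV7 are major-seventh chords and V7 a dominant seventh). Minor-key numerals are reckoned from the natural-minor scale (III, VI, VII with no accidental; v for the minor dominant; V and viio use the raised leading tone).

Stacked in thirds the chord is D#-F##-A#-C#: a dominant seventh chord on D#.
D# is not a diatonic chord root with this quality in D# minor, but it lies a perfect fifth above G# (iv), so the chord functions as an applied dominant of iv.

V7/iv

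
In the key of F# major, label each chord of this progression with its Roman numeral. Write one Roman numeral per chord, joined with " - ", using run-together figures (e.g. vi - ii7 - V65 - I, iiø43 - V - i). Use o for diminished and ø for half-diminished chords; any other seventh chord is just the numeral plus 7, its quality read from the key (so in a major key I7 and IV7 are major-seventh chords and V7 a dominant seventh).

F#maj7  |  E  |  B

I7 - bVII - IV

F#maj7: major seventh chord on F# = scale degree 1 → I7.
E: major triad on E — chromatic; bVII (borrowed from the parallel minor).
B has root B, degree 4 in F# major, so IV.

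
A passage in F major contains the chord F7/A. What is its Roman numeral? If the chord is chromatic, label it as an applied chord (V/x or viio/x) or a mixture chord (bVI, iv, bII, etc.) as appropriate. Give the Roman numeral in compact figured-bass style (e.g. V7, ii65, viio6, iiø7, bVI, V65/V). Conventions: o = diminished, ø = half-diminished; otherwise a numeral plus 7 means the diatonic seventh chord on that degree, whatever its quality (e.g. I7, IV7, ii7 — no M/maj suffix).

Stacked in thirds the chord is F-A-C-Eb: a dominant seventh chord on F.
F is not a diatonic chord root with this quality in F major, but it lies a perfect fifth above Bb (IV), so the chord functions as an applied dominant of IV.
With A in the bass the chord is in first inversion, so the figured bass is 65.

V65/IV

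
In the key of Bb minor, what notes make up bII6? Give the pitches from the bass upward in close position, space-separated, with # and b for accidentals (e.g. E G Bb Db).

bII6 is the Neapolitan sixth — a major triad on the lowered second degree, here in its customary first inversion. In Bb minor that root is Cb.
So the chord is Cb-Eb-Gb, a major triad.
The figured bass 6 indicates first inversion, placing the third (Eb) in the bass: Eb-Gb-Cb.

Eb Gb Cb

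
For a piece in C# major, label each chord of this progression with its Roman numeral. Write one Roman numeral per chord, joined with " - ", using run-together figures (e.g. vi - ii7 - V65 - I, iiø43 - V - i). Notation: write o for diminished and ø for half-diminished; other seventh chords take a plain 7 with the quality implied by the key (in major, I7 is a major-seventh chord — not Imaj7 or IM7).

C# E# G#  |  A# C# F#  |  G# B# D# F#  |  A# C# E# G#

I - IV6 - V7 - vi7

C#-E#-G#: root C# is the tonic; major triad there is I.
A#-C#-F# has root F#, degree 4 in C# major, so IV6.
G#-B#-D#-F#: root G# is the dominant; dominant seventh chord there is V7.
A#-C#-E#-G# has root A#, degree 6 in C# major, so vi7.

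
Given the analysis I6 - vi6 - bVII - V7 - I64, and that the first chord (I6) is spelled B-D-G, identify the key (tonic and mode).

G major

The chord G/B is a major triad rooted on G; its label is I6.
If G is scale degree 1 and the mode makes that degree carry a major triad, the tonic is G and the mode is major.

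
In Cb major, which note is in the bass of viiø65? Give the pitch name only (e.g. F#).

viiø in Cb major has root Bb; the chord is Bb-Db-Fb-Ab.
The figure 65 means first inversion — the third is in the bass.

Db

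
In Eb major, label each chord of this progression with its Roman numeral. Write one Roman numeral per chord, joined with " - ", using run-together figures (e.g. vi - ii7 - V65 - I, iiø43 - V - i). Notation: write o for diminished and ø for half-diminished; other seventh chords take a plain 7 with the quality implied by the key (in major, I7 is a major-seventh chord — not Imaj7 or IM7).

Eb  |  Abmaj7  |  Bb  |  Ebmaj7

Eb has root Eb, degree 1 in Eb major, so I.
Abmaj7: root Ab is the subdominant; major seventh chord there is IV7.
Bb: root Bb is the dominant; major triad there is V.
Ebmaj7: major seventh chord on Eb = scale degree 1 → I7.

I - IV7 - V - I7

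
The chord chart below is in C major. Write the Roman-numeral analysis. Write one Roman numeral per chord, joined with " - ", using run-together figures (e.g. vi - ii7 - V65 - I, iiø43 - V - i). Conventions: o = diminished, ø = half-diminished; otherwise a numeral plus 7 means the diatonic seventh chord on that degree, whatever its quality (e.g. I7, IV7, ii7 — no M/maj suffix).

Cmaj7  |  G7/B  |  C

I7 - V65 - I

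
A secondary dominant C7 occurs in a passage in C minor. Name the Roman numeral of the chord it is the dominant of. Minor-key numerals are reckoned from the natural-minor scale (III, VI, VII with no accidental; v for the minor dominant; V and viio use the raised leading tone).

iv

The chord is a dominant seventh chord on C.
A dominant resolves down a perfect fifth: C → F. In C minor, F is scale degree 4, i.e. iv.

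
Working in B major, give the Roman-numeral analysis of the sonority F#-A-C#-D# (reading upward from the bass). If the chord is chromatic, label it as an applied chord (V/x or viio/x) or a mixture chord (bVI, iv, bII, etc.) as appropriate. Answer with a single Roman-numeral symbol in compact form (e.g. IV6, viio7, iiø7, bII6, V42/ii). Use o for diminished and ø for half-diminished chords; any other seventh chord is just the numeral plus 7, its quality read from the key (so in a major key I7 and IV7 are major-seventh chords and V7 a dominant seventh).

viiø65/IV

The pitches D#-F#-A-C# form a half-diminished seventh chord rooted on D#.
D# sits a half step below E (IV in B major); a diminished chord there is the applied leading-tone chord of IV.
With F# in the bass the chord is in first inversion, so the figured bass is 65.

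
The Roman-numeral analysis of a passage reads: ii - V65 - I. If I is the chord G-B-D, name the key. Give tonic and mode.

I is given as G-B-D — a major triad with root G.
If G is scale degree 1 and the mode makes that degree carry a major triad, the tonic is G and the mode is major.

G major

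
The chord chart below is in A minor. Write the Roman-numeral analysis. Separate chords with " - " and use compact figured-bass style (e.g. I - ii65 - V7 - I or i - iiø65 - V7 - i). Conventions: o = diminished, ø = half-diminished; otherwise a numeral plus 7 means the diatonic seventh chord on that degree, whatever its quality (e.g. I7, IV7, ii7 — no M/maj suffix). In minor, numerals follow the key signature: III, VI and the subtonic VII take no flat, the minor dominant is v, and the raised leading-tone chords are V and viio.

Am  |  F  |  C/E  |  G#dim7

i - VI - III6 - viio7

Am: root A is the tonic; minor triad there is i.
F has root F, degree 6 in A minor, so VI.
C/E: root C is the mediant; major triad there is III6.
G#dim7: root G# is the leading tone; fully diminished seventh chord there is viio7.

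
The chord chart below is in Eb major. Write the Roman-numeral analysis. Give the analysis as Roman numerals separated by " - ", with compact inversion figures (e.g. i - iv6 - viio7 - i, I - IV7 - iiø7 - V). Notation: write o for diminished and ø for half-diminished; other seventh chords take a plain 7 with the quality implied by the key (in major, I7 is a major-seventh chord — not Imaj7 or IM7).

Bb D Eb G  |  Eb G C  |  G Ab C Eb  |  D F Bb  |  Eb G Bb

I43 - vi6 - IV42 - V6 - I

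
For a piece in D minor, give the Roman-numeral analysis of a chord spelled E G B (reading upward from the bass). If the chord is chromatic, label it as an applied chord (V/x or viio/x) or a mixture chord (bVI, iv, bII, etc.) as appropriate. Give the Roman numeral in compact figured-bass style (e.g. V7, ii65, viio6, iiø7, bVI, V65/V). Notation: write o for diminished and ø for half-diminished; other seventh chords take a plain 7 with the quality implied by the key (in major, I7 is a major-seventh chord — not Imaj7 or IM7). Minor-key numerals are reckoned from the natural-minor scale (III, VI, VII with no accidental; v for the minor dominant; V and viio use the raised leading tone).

The pitches E-G-B form a minor triad rooted on E.
E is the second degree of D minor. This is the minor supertonic, borrowed from the parallel major (the Dorian ii).

ii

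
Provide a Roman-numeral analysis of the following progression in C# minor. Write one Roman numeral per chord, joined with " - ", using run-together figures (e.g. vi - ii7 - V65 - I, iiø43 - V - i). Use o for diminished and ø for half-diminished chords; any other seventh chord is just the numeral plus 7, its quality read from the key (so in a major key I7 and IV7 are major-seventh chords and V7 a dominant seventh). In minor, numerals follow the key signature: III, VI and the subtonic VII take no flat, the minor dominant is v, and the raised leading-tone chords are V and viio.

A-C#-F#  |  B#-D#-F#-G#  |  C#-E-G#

A-C#-F#: minor triad on F# = scale degree 4 → iv6.
B#-D#-F#-G# has root G#, degree 5 in C# minor, so V65.
C#-E-G#: minor triad on C# = scale degree 1 → i.

iv6 - V65 - i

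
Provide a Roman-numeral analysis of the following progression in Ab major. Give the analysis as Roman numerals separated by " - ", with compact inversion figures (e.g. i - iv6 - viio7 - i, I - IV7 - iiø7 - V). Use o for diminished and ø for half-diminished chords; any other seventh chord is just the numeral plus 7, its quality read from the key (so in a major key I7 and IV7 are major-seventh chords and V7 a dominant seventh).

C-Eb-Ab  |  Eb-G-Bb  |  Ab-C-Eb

C-Eb-Ab has root Ab, degree 1 in Ab major, so I6.
Eb-G-Bb: major triad on Eb = scale degree 5 → V.
Ab-C-Eb has root Ab, degree 1 in Ab major, so I.

I6 - V - I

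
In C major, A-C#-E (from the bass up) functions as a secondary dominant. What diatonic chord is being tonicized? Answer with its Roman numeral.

The chord is a major triad on A.
A dominant resolves down a perfect fifth: A → D. In C major, D is scale degree 2, i.e. ii.

ii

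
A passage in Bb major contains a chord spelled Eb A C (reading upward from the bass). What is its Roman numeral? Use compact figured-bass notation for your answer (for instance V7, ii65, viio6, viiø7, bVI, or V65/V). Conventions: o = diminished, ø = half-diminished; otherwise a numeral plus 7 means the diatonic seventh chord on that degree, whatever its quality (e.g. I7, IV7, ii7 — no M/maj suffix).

viio64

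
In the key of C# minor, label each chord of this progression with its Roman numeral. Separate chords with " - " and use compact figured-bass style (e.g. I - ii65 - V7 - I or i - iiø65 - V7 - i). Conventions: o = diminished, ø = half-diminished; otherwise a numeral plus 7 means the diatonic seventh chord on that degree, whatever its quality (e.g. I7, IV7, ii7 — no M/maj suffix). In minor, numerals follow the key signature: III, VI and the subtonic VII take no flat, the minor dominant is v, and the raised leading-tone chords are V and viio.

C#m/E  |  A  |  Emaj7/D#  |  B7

C#m/E: minor triad on C# = scale degree 1 → i6.
A: major triad on A = scale degree 6 → VI.
Emaj7/D#: major seventh chord on E = scale degree 3 → III42.
B7: root B is the subtonic; dominant seventh chord there is VII7.

i6 - VI - III42 - VII7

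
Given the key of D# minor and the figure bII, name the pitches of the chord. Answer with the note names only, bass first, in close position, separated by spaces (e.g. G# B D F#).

bII is the Neapolitan chord — a major triad on the lowered second degree. In D# minor that root is E.
So the chord is E-G#-B.

E G# B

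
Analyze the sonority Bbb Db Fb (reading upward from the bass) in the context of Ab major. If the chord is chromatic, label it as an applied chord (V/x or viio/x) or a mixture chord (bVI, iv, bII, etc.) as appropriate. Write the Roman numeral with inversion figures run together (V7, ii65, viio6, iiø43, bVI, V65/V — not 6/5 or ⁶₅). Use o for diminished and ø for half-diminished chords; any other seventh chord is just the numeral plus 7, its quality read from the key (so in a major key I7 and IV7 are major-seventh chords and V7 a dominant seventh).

Stacked in thirds the chord is Bbb-Db-Fb: a major triad on Bbb.
Bbb is the lowered second degree of Ab major (diatonic 2 would be Bb). This is the Neapolitan chord — a major triad on the lowered second degree.

bII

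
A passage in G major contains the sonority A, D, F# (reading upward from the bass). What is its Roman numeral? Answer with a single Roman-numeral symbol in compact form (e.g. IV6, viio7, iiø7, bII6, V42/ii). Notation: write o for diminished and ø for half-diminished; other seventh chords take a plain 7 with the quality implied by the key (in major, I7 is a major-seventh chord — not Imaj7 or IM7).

Stacked in thirds the chord is D-F#-A: a major triad on D.
In G major, D is the dominant; the diatonic major triad there is V.
With A in the bass the chord is in second inversion, so the figured bass is 64.

V64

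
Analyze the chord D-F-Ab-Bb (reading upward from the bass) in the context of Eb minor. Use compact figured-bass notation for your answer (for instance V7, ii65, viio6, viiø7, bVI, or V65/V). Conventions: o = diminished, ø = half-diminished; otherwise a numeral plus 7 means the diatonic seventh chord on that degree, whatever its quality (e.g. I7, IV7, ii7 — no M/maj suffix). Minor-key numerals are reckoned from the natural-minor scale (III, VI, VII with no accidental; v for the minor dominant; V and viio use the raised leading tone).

V65

Stacked in thirds the chord is Bb-D-F-Ab: a dominant seventh chord on Bb.
Bb is scale degree 5 in Eb minor, and a dominant seventh chord on that degree is written V7.
With D in the bass the chord is in first inversion, so the figured bass is 65.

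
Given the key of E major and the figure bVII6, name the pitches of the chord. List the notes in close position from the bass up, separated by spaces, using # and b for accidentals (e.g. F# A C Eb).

bVII6 is a major triad on the lowered seventh degree (the subtonic), borrowed from the parallel minor. In E major that root is D.
So the chord is D-F#-A.
With the 6 figure the chord is in first inversion; from the bass F# upward in close position it reads F#-A-D.

F# A D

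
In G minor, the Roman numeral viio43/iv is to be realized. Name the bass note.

The applied chord viio43/iv is rooted on B: B-D-F-Ab.
The figure 43 means second inversion — the fifth is in the bass.

F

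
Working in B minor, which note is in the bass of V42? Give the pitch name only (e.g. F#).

E

V in B minor has root F#; the chord is F#-A#-C#-E.
The figure 42 means third inversion — the seventh is in the bass.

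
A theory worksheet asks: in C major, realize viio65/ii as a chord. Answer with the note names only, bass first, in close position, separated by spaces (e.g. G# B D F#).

E G Bb C#

The slash marks an applied leading-tone chord: viio of ii. In C major, ii is D, so the leading tone to it is C#, a half step below.
Building a fully diminished seventh chord on C# gives C#-E-G-Bb.
The figured bass 65 indicates first inversion, placing the third (E) in the bass: E-G-Bb-C#.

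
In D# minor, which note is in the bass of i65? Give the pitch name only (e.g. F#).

i in D# minor has root D#; the chord is D#-F#-A#-C#.
The figure 65 means first inversion — the third is in the bass.

F#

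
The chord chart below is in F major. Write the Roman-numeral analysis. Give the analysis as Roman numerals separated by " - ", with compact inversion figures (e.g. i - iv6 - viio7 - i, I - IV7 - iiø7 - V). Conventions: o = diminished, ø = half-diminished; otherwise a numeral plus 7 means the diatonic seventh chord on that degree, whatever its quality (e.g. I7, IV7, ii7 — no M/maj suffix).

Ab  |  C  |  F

Ab: major triad on Ab — chromatic; bIII (borrowed from the parallel minor).
C has root C, degree 5 in F major, so V.
F has root F, degree 1 in F major, so I.

bIII - V - I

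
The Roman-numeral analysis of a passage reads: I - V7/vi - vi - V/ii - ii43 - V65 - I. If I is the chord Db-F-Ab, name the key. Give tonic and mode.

Db major

I is given as Db-F-Ab — a major triad with root Db.
If Db is scale degree 1 and the mode makes that degree carry a major triad, the tonic is Db and the mode is major.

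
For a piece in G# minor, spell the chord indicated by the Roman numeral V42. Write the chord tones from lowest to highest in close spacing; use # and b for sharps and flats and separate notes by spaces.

In G# minor, scale degree 5 is D#. The dominant is major (leading tone raised), so V is a dominant seventh chord.
That chord is spelled D#-F##-A#-C#.
With the 42 figure the chord is in third inversion; from the bass C# upward in close position it reads C#-D#-F##-A#.

C# D# F## A#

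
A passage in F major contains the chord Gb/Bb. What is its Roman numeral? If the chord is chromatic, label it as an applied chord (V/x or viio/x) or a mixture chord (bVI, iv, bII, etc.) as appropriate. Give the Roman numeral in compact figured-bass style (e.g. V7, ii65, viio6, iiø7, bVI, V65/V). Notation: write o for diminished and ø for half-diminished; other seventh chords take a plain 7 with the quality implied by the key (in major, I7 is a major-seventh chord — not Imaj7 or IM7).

bII6

The pitches Gb-Bb-Db form a major triad rooted on Gb.
Gb is the lowered second degree of F major (diatonic 2 would be G). This is the Neapolitan sixth — a major triad on the lowered second degree, here in its customary first inversion.
With Bb in the bass the chord is in first inversion, so the figured bass is 6.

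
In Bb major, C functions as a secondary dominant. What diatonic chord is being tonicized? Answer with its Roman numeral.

The chord is a major triad on C.
A dominant resolves down a perfect fifth: C → F. In Bb major, F is scale degree 5, i.e. V.

V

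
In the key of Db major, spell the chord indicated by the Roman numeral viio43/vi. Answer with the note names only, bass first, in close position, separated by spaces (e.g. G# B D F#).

Eb Gb A C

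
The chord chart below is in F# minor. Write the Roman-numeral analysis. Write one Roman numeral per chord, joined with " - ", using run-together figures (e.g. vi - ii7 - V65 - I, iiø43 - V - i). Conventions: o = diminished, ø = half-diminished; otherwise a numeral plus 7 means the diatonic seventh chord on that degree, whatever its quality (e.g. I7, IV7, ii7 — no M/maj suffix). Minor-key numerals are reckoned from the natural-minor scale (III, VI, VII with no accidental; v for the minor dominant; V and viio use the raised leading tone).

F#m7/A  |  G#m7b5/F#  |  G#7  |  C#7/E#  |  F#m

i65 - iiø42 - V7/V - V65 - i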